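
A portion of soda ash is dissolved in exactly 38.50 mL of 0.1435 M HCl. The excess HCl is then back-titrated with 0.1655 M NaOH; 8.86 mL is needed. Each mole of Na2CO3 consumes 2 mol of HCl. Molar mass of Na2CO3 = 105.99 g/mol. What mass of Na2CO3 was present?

0.215 g

Total n(HCl) added = 0.1435 x 0.03850 = 0.005525 mol.
n(NaOH) used = 0.1655 x 0.008860 = 0.001466 mol, which equals the excess n(HCl).
So n(HCl) consumed by the sample = 0.005525 - 0.001466 = 0.004058 mol.
n(Na2CO3) = 0.004058 / 2 = 0.002029 mol.
mass = 0.002029 mol x 105.99 g/mol = 0.215 g.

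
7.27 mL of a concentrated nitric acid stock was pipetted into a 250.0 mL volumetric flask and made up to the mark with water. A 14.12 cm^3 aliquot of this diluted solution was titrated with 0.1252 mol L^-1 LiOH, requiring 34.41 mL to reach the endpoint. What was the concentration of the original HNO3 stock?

10.5 M

n(LiOH) = 0.1252 x 0.03441 = 0.004308 mol.
n(HNO3) in the aliquot = 0.004308 mol.
[diluted HNO3] = 0.004308 / 0.01412 = 0.3051 M.
Dilution factor = 250.0/7.270 = 34.39, so [stock] = 0.3051 x 34.39 = 10.5 M.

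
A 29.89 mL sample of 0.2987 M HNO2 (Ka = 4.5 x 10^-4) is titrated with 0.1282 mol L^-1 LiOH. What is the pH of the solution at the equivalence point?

n(HNO2) = 0.2987 x 0.02989 = 0.008928 mol; V(LiOH) at equivalence = 0.008928/0.1282 = 0.06964 L.
At equivalence all the acid is converted to NO2-; total volume = 0.02989 + 0.06964 = 0.09953 L, so [NO2-] = 0.008928/0.09953 = 0.08970 M.
Kb = Kw/Ka = 1.0e-14 / 4.5 x 10^-4 = 2.22e-11.
[OH^-] = sqrt(Kb x [NO2-]) = sqrt(2.22e-11 x 0.08970) = 1.41e-6 M.
pOH = 5.85, so pH = 14.00 - 5.85 = 8.15.

8.15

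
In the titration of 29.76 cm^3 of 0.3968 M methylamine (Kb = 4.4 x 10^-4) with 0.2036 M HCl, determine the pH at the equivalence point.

n(CH3NH2) = 0.3968 x 0.02976 = 0.01181 mol; V(HCl) at equivalence = 0.01181/0.2036 = 0.05800 L.
At equivalence the base is fully converted to CH3NH3+; total volume = 0.08776 L, so [CH3NH3+] = 0.01181/0.08776 = 0.1346 M.
Ka(CH3NH3+) = Kw/Kb = 1.0e-14 / 4.4 x 10^-4 = 2.27e-11.
[H^+] = sqrt(Ka x [CH3NH3+]) = sqrt(2.27e-11 x 0.1346) = 1.75e-6 M.
pH = -log(1.75e-6) = 5.76.

5.76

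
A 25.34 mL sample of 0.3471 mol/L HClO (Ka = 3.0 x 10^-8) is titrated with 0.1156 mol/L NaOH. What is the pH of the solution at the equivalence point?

n(HClO) = 0.3471 x 0.02534 = 0.008796 mol; V(NaOH) at equivalence = 0.008796/0.1156 = 0.07609 L.
At equivalence all the acid is converted to ClO-; total volume = 0.02534 + 0.07609 = 0.1014 L, so [ClO-] = 0.008796/0.1014 = 0.08672 M.
Kb = Kw/Ka = 1.0e-14 / 3.0 x 10^-8 = 3.33e-7.
[OH^-] = sqrt(Kb x [ClO-]) = sqrt(3.33e-7 x 0.08672) = 0.000170 M.
pOH = 3.77, so pH = 14.00 - 3.77 = 10.23.

10.23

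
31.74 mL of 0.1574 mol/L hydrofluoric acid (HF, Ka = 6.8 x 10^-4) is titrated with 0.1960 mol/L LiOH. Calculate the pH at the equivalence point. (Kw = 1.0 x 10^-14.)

8.05

n(HF) = 0.1574 x 0.03174 = 0.004996 mol; V(LiOH) at equivalence = 0.004996/0.1960 = 0.02549 L.
At equivalence all the acid is converted to F-; total volume = 0.03174 + 0.02549 = 0.05723 L, so [F-] = 0.004996/0.05723 = 0.08730 M.
Kb = Kw/Ka = 1.0e-14 / 6.8 x 10^-4 = 1.47e-11.
[OH^-] = sqrt(Kb x [F-]) = sqrt(1.47e-11 x 0.08730) = 1.13e-6 M.
pOH = 5.95, so pH = 14.00 - 5.95 = 8.05.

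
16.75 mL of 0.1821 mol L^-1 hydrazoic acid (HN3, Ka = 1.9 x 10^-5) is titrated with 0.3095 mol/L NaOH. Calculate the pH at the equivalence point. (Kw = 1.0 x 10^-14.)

n(HN3) = 0.1821 x 0.01675 = 0.003050 mol; V(NaOH) at equivalence = 0.003050/0.3095 = 0.009855 L.
At equivalence all the acid is converted to N3-; total volume = 0.01675 + 0.009855 = 0.02661 L, so [N3-] = 0.003050/0.02661 = 0.1146 M.
Kb = Kw/Ka = 1.0e-14 / 1.9 x 10^-5 = 5.26e-10.
[OH^-] = sqrt(Kb x [N3-]) = sqrt(5.26e-10 x 0.1146) = 7.77e-6 M.
pOH = 5.11, so pH = 14.00 - 5.11 = 8.89.

8.89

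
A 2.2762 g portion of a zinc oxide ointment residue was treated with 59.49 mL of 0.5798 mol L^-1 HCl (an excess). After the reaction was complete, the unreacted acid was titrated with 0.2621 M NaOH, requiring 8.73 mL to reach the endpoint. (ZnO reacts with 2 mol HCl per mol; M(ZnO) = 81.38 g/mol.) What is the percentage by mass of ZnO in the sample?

Total n(HCl) added = 0.5798 x 0.05949 = 0.03449 mol.
n(NaOH) used = 0.2621 x 0.008730 = 0.002288 mol, which equals the excess n(HCl).
So n(HCl) consumed by the sample = 0.03449 - 0.002288 = 0.03220 mol.
n(ZnO) = 0.03220 / 2 = 0.01610 mol.
mass ZnO = 0.01610 x 81.38 = 1.310 g, so %ZnO = 1.310/2.2762 x 100 = 57.6%.

57.6%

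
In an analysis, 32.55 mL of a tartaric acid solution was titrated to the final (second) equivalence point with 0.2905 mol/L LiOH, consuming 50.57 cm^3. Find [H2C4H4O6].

0.226 M

n(LiOH) = 0.2905 x 0.05057 = 0.01469 mol.
At the final (second) equivalence point, 2 mol OH^- react per mol H2C4H4O6, so n(H2C4H4O6) = 0.01469 / 2 = 0.007345 mol.
[H2C4H4O6] = 0.007345 / 0.03255 L = 0.226 M.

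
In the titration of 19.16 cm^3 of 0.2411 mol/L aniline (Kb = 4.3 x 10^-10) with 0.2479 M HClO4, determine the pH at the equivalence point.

2.77

n(C6H5NH2) = 0.2411 x 0.01916 = 0.004619 mol; V(HClO4) at equivalence = 0.004619/0.2479 = 0.01863 L.
At equivalence the base is fully converted to C6H5NH3+; total volume = 0.03779 L, so [C6H5NH3+] = 0.004619/0.03779 = 0.1222 M.
Ka(C6H5NH3+) = Kw/Kb = 1.0e-14 / 4.3 x 10^-10 = 2.33e-5.
[H^+] = sqrt(Ka x [C6H5NH3+]) = sqrt(2.33e-5 x 0.1222) = 0.00169 M.
pH = -log(0.00169) = 2.77.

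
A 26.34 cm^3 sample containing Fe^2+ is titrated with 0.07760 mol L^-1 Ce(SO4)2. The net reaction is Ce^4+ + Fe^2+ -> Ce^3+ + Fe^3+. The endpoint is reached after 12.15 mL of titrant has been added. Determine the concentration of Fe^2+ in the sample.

0.0358 M

n(Ce(SO4)2) = 0.07760 x 0.01215 = 0.0009428 mol.
From the balanced equation, 1 mol Ce(SO4)2 reacts with 1 mol Fe^2+, so n(Fe^2+) = 0.0009428 x 1/1 = 0.0009428 mol.
[Fe^2+] = 0.0009428 / 0.02634 L = 0.0358 M.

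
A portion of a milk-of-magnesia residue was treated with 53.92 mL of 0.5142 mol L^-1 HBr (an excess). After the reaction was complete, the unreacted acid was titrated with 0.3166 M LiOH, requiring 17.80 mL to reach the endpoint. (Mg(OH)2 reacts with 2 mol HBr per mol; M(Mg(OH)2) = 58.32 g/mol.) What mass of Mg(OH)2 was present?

Total n(HBr) added = 0.5142 x 0.05392 = 0.02773 mol.
n(LiOH) used = 0.3166 x 0.01780 = 0.005635 mol, which equals the excess n(HBr).
So n(HBr) consumed by the sample = 0.02773 - 0.005635 = 0.02209 mol.
n(Mg(OH)2) = 0.02209 / 2 = 0.01105 mol.
mass = 0.01105 mol x 58.32 g/mol = 0.644 g.

0.644 g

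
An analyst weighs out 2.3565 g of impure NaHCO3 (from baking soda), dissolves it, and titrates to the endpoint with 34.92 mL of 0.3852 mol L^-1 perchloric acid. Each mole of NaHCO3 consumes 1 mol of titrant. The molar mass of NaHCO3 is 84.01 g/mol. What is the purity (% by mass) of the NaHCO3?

n(HClO4) = 0.3852 x 0.03492 = 0.01345 mol.
n(NaHCO3) = 0.01345 / 1 = 0.01345 mol.
mass of NaHCO3 = 0.01345 x 84.01 = 1.130 g.
% purity = 1.130 / 2.3565 x 100 = 48.0%.

48.0%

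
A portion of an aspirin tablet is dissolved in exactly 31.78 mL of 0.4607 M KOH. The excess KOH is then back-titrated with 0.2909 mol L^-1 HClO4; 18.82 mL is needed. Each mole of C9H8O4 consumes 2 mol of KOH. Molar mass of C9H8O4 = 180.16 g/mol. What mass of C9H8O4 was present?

0.826 g

Total n(KOH) added = 0.4607 x 0.03178 = 0.01464 mol.
n(HClO4) used = 0.2909 x 0.01882 = 0.005475 mol, which equals the excess n(KOH).
So n(KOH) consumed by the sample = 0.01464 - 0.005475 = 0.009166 mol.
n(C9H8O4) = 0.009166 / 2 = 0.004583 mol.
mass = 0.004583 mol x 180.16 g/mol = 0.826 g.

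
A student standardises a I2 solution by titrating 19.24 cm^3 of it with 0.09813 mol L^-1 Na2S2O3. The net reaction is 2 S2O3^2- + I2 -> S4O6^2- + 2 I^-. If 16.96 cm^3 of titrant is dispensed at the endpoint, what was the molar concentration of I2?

0.0433 M

n(Na2S2O3) = 0.09813 x 0.01696 = 0.001664 mol.
From the balanced equation, 2 mol Na2S2O3 reacts with 1 mol I2, so n(I2) = 0.001664 x 1/2 = 0.0008321 mol.
[I2] = 0.0008321 / 0.01924 L = 0.0433 M.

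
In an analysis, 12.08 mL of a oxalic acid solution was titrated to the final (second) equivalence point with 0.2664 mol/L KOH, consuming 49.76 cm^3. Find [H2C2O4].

0.549 M

n(KOH) = 0.2664 x 0.04976 = 0.01326 mol.
At the final (second) equivalence point, 2 mol OH^- react per mol H2C2O4, so n(H2C2O4) = 0.01326 / 2 = 0.006628 mol.
[H2C2O4] = 0.006628 / 0.01208 L = 0.549 M.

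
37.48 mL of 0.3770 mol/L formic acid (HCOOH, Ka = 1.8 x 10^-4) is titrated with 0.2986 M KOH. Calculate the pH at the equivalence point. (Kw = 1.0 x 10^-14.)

8.48

n(HCOOH) = 0.3770 x 0.03748 = 0.01413 mol; V(KOH) at equivalence = 0.01413/0.2986 = 0.04732 L.
At equivalence all the acid is converted to HCOO-; total volume = 0.03748 + 0.04732 = 0.08480 L, so [HCOO-] = 0.01413/0.08480 = 0.1666 M.
Kb = Kw/Ka = 1.0e-14 / 1.8 x 10^-4 = 5.56e-11.
[OH^-] = sqrt(Kb x [HCOO-]) = sqrt(5.56e-11 x 0.1666) = 3.04e-6 M.
pOH = 5.52, so pH = 14.00 - 5.52 = 8.48.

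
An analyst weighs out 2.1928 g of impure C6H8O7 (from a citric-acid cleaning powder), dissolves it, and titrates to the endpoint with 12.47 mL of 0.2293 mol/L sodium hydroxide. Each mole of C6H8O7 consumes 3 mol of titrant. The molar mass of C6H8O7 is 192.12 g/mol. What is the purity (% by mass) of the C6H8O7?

n(NaOH) = 0.2293 x 0.01247 = 0.002859 mol.
n(C6H8O7) = 0.002859 / 3 = 0.0009531 mol.
mass of C6H8O7 = 0.0009531 x 192.12 = 0.1831 g.
% purity = 0.1831 / 2.1928 x 100 = 8.35%.

8.35%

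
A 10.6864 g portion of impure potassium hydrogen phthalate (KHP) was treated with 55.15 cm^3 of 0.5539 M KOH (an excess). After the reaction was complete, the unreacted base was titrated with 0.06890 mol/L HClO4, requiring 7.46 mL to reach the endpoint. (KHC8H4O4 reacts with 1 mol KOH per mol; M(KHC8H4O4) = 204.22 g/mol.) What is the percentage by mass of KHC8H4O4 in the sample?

57.4%

Total n(KOH) added = 0.5539 x 0.05515 = 0.03055 mol.
n(HClO4) used = 0.06890 x 0.007460 = 0.0005140 mol, which equals the excess n(KOH).
So n(KOH) consumed by the sample = 0.03055 - 0.0005140 = 0.03003 mol.
n(KHC8H4O4) = 0.03003 / 1 = 0.03003 mol.
mass KHC8H4O4 = 0.03003 x 204.22 = 6.133 g, so %KHC8H4O4 = 6.133/10.6864 x 100 = 57.4%.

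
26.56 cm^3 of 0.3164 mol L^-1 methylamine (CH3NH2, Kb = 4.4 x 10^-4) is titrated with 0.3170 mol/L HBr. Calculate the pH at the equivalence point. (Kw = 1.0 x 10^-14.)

n(CH3NH2) = 0.3164 x 0.02656 = 0.008404 mol; V(HBr) at equivalence = 0.008404/0.3170 = 0.02651 L.
At equivalence the base is fully converted to CH3NH3+; total volume = 0.05307 L, so [CH3NH3+] = 0.008404/0.05307 = 0.1583 M.
Ka(CH3NH3+) = Kw/Kb = 1.0e-14 / 4.4 x 10^-4 = 2.27e-11.
[H^+] = sqrt(Ka x [CH3NH3+]) = sqrt(2.27e-11 x 0.1583) = 1.90e-6 M.
pH = -log(1.90e-6) = 5.72.

5.72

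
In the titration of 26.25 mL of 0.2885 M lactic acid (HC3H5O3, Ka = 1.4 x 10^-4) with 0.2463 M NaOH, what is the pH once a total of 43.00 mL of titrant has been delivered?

n(acid) = 0.2885 x 0.02625 = 0.007573 mol; n(NaOH) added = 0.2463 x 0.04300 = 0.01059 mol.
Base is in excess by 0.01059 - 0.007573 = 0.003018 mol in a total volume of 0.06925 L.
[OH^-] = 0.003018/0.06925 = 0.04358 M, so pOH = 1.36 and pH = 14.00 - 1.36 = 12.64.

12.64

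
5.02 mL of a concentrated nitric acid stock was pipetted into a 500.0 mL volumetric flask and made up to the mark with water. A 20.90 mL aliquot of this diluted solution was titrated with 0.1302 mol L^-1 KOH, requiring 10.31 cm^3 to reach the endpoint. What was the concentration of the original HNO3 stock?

n(KOH) = 0.1302 x 0.01031 = 0.001342 mol.
n(HNO3) in the aliquot = 0.001342 mol.
[diluted HNO3] = 0.001342 / 0.02090 = 0.06423 M.
Dilution factor = 500.0/5.020 = 99.60, so [stock] = 0.06423 x 99.60 = 6.40 M.

6.40 M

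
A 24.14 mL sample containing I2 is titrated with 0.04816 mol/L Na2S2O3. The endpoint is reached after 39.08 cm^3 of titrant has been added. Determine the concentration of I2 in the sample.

0.0390 M

n(Na2S2O3) = 0.04816 x 0.03908 = 0.001882 mol.
From the balanced equation, 2 mol Na2S2O3 reacts with 1 mol I2, so n(I2) = 0.001882 x 1/2 = 0.0009410 mol.
[I2] = 0.0009410 / 0.02414 L = 0.0390 M.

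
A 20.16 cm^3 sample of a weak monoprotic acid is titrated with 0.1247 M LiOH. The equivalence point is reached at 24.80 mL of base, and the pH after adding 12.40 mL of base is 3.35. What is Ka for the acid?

12.40 mL is half of the equivalence volume, so this is the half-equivalence point where [HA] = [A^-].
At half-equivalence pH = pKa, so pKa = 3.35.
Ka = 10^(-3.35) = 4.5 x 10^-4.

4.5 x 10^-4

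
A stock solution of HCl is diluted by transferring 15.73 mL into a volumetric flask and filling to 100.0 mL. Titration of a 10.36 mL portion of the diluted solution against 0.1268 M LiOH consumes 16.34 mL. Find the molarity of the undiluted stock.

n(LiOH) = 0.1268 x 0.01634 = 0.002072 mol.
n(HCl) in the aliquot = 0.002072 mol.
[diluted HCl] = 0.002072 / 0.01036 = 0.2000 M.
Dilution factor = 100.0/15.73 = 6.357, so [stock] = 0.2000 x 6.357 = 1.27 M.

1.27 M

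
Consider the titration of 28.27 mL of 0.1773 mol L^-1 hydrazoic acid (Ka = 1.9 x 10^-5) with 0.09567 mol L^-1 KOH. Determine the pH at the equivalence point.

n(HN3) = 0.1773 x 0.02827 = 0.005012 mol; V(KOH) at equivalence = 0.005012/0.09567 = 0.05239 L.
At equivalence all the acid is converted to N3-; total volume = 0.02827 + 0.05239 = 0.08066 L, so [N3-] = 0.005012/0.08066 = 0.06214 M.
Kb = Kw/Ka = 1.0e-14 / 1.9 x 10^-5 = 5.26e-10.
[OH^-] = sqrt(Kb x [N3-]) = sqrt(5.26e-10 x 0.06214) = 5.72e-6 M.
pOH = 5.24, so pH = 14.00 - 5.24 = 8.76.

8.76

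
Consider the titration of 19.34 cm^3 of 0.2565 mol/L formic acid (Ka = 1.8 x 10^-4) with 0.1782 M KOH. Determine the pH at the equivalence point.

8.38

n(HCOOH) = 0.2565 x 0.01934 = 0.004961 mol; V(KOH) at equivalence = 0.004961/0.1782 = 0.02784 L.
At equivalence all the acid is converted to HCOO-; total volume = 0.01934 + 0.02784 = 0.04718 L, so [HCOO-] = 0.004961/0.04718 = 0.1051 M.
Kb = Kw/Ka = 1.0e-14 / 1.8 x 10^-4 = 5.56e-11.
[OH^-] = sqrt(Kb x [HCOO-]) = sqrt(5.56e-11 x 0.1051) = 2.42e-6 M.
pOH = 5.62, so pH = 14.00 - 5.62 = 8.38.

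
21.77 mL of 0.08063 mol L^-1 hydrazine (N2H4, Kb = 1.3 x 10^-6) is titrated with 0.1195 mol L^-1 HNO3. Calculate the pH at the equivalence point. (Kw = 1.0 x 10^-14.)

n(N2H4) = 0.08063 x 0.02177 = 0.001755 mol; V(HNO3) at equivalence = 0.001755/0.1195 = 0.01469 L.
At equivalence the base is fully converted to N2H5+; total volume = 0.03646 L, so [N2H5+] = 0.001755/0.03646 = 0.04815 M.
Ka(N2H5+) = Kw/Kb = 1.0e-14 / 1.3 x 10^-6 = 7.69e-9.
[H^+] = sqrt(Ka x [N2H5+]) = sqrt(7.69e-9 x 0.04815) = 1.92e-5 M.
pH = -log(1.92e-5) = 4.72.

4.72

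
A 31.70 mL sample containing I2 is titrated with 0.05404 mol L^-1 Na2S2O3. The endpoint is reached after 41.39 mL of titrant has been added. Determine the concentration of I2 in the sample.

n(Na2S2O3) = 0.05404 x 0.04139 = 0.002237 mol.
From the balanced equation, 2 mol Na2S2O3 reacts with 1 mol I2, so n(I2) = 0.002237 x 1/2 = 0.001118 mol.
[I2] = 0.001118 / 0.03170 L = 0.0353 M.

0.0353 M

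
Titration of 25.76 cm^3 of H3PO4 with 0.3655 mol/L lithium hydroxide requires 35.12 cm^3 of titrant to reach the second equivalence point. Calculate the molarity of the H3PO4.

0.249 M

n(LiOH) = 0.3655 x 0.03512 = 0.01284 mol.
At the second equivalence point, 2 mol OH^- react per mol H3PO4, so n(H3PO4) = 0.01284 / 2 = 0.006418 mol.
[H3PO4] = 0.006418 / 0.02576 L = 0.249 M.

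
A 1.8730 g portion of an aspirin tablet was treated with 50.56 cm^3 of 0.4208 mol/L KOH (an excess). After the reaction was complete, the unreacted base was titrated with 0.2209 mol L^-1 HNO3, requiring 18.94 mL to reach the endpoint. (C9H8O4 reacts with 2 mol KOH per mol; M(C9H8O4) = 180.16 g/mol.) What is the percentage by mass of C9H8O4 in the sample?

82.2%

Total n(KOH) added = 0.4208 x 0.05056 = 0.02128 mol.
n(HNO3) used = 0.2209 x 0.01894 = 0.004184 mol, which equals the excess n(KOH).
So n(KOH) consumed by the sample = 0.02128 - 0.004184 = 0.01709 mol.
n(C9H8O4) = 0.01709 / 2 = 0.008546 mol.
mass C9H8O4 = 0.008546 x 180.16 = 1.540 g, so %C9H8O4 = 1.540/1.8730 x 100 = 82.2%.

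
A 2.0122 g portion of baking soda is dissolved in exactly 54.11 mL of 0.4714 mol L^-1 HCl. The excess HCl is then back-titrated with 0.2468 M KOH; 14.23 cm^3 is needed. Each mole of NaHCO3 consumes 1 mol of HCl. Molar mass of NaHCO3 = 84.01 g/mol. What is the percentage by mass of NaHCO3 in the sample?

Total n(HCl) added = 0.4714 x 0.05411 = 0.02551 mol.
n(KOH) used = 0.2468 x 0.01423 = 0.003512 mol, which equals the excess n(HCl).
So n(HCl) consumed by the sample = 0.02551 - 0.003512 = 0.02200 mol.
n(NaHCO3) = 0.02200 / 1 = 0.02200 mol.
mass NaHCO3 = 0.02200 x 84.01 = 1.848 g, so %NaHCO3 = 1.848/2.0122 x 100 = 91.8%.

91.8%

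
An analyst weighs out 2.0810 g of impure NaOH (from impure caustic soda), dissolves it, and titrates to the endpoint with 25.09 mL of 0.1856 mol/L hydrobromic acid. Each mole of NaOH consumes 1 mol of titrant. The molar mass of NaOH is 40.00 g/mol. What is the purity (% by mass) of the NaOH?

n(HBr) = 0.1856 x 0.02509 = 0.004657 mol.
n(NaOH) = 0.004657 / 1 = 0.004657 mol.
mass of NaOH = 0.004657 x 40.00 = 0.1863 g.
% purity = 0.1863 / 2.0810 x 100 = 8.95%.

8.95%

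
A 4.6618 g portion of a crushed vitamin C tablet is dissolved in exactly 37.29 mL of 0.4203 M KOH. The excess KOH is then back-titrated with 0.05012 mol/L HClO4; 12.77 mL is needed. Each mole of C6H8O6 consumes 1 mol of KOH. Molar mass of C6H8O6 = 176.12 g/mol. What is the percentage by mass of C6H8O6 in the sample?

56.8%

Total n(KOH) added = 0.4203 x 0.03729 = 0.01567 mol.
n(HClO4) used = 0.05012 x 0.01277 = 0.0006400 mol, which equals the excess n(KOH).
So n(KOH) consumed by the sample = 0.01567 - 0.0006400 = 0.01503 mol.
n(C6H8O6) = 0.01503 / 1 = 0.01503 mol.
mass C6H8O6 = 0.01503 x 176.12 = 2.648 g, so %C6H8O6 = 2.648/4.6618 x 100 = 56.8%.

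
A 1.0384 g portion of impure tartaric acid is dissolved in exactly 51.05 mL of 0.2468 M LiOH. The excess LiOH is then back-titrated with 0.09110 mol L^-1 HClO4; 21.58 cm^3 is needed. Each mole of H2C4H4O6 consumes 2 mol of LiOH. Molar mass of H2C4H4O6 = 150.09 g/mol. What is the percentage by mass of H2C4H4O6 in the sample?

Total n(LiOH) added = 0.2468 x 0.05105 = 0.01260 mol.
n(HClO4) used = 0.09110 x 0.02158 = 0.001966 mol, which equals the excess n(LiOH).
So n(LiOH) consumed by the sample = 0.01260 - 0.001966 = 0.01063 mol.
n(H2C4H4O6) = 0.01063 / 2 = 0.005317 mol.
mass H2C4H4O6 = 0.005317 x 150.09 = 0.7980 g, so %H2C4H4O6 = 0.7980/1.0384 x 100 = 76.8%.

76.8%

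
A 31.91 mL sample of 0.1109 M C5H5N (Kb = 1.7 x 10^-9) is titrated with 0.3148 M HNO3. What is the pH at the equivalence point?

3.16

n(C5H5N) = 0.1109 x 0.03191 = 0.003539 mol; V(HNO3) at equivalence = 0.003539/0.3148 = 0.01124 L.
At equivalence the base is fully converted to C5H5NH+; total volume = 0.04315 L, so [C5H5NH+] = 0.003539/0.04315 = 0.08201 M.
Ka(C5H5NH+) = Kw/Kb = 1.0e-14 / 1.7 x 10^-9 = 5.88e-6.
[H^+] = sqrt(Ka x [C5H5NH+]) = sqrt(5.88e-6 x 0.08201) = 0.000695 M.
pH = -log(0.000695) = 3.16.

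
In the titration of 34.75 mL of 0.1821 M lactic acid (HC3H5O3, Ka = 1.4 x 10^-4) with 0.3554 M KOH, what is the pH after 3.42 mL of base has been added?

Initial n(HC3H5O3) = 0.1821 x 0.03475 = 0.006328 mol.
n(KOH) added = 0.3554 x 0.003420 = 0.001215 mol, converting that many moles of HC3H5O3 to C3H5O3-.
Remaining n(HC3H5O3) = 0.005113 mol; n(C3H5O3-) = 0.001215 mol.
By Henderson-Hasselbalch, pH = pKa + log([A^-]/[HA]) = 3.85 + log(0.001215/0.005113) = 3.85 + (-0.62) = 3.23.

3.23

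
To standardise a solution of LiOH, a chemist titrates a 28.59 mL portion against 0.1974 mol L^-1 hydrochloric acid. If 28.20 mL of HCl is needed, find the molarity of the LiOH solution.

n(HCl) delivered = 0.1974 x 0.02820 = 0.005567 mol.
For a 1:1 reaction, n(LiOH) = 0.005567 mol.
[LiOH] = 0.005567 mol / 0.02859 L = 0.195 M.

0.195 M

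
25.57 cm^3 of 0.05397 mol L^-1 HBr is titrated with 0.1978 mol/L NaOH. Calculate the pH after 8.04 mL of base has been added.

11.80

n(acid) = 0.05397 x 0.02557 = 0.001380 mol; n(NaOH) added = 0.1978 x 0.008040 = 0.001590 mol.
Base is in excess by 0.001590 - 0.001380 = 0.0002103 mol in a total volume of 0.03361 L.
[OH^-] = 0.0002103/0.03361 = 0.006257 M, so pOH = 2.20 and pH = 14.00 - 2.20 = 11.80.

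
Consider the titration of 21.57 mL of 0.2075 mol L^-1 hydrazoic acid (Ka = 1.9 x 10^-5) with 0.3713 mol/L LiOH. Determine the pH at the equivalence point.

8.92

n(HN3) = 0.2075 x 0.02157 = 0.004476 mol; V(LiOH) at equivalence = 0.004476/0.3713 = 0.01205 L.
At equivalence all the acid is converted to N3-; total volume = 0.02157 + 0.01205 = 0.03362 L, so [N3-] = 0.004476/0.03362 = 0.1331 M.
Kb = Kw/Ka = 1.0e-14 / 1.9 x 10^-5 = 5.26e-10.
[OH^-] = sqrt(Kb x [N3-]) = sqrt(5.26e-10 x 0.1331) = 8.37e-6 M.
pOH = 5.08, so pH = 14.00 - 5.08 = 8.92.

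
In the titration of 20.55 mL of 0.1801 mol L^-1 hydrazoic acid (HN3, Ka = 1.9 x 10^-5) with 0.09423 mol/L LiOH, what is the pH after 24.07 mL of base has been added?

Initial n(HN3) = 0.1801 x 0.02055 = 0.003701 mol.
n(LiOH) added = 0.09423 x 0.02407 = 0.002268 mol, converting that many moles of HN3 to N3-.
Remaining n(HN3) = 0.001433 mol; n(N3-) = 0.002268 mol.
By Henderson-Hasselbalch, pH = pKa + log([A^-]/[HA]) = 4.72 + log(0.002268/0.001433) = 4.72 + (+0.20) = 4.92.

4.92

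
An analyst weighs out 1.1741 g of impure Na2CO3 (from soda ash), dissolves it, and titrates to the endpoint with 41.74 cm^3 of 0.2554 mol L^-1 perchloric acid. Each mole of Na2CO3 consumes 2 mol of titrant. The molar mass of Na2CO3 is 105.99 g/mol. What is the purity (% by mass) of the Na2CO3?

n(HClO4) = 0.2554 x 0.04174 = 0.01066 mol.
n(Na2CO3) = 0.01066 / 2 = 0.005330 mol.
mass of Na2CO3 = 0.005330 x 105.99 = 0.5649 g.
% purity = 0.5649 / 1.1741 x 100 = 48.1%.

48.1%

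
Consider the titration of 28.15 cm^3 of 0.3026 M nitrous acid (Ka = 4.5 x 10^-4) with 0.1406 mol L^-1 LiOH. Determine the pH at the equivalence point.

8.16

n(HNO2) = 0.3026 x 0.02815 = 0.008518 mol; V(LiOH) at equivalence = 0.008518/0.1406 = 0.06058 L.
At equivalence all the acid is converted to NO2-; total volume = 0.02815 + 0.06058 = 0.08873 L, so [NO2-] = 0.008518/0.08873 = 0.09600 M.
Kb = Kw/Ka = 1.0e-14 / 4.5 x 10^-4 = 2.22e-11.
[OH^-] = sqrt(Kb x [NO2-]) = sqrt(2.22e-11 x 0.09600) = 1.46e-6 M.
pOH = 5.84, so pH = 14.00 - 5.84 = 8.16.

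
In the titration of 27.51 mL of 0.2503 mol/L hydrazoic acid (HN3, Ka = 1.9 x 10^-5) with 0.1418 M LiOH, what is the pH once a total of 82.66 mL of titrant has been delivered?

n(acid) = 0.2503 x 0.02751 = 0.006886 mol; n(LiOH) added = 0.1418 x 0.08266 = 0.01172 mol.
Base is in excess by 0.01172 - 0.006886 = 0.004835 mol in a total volume of 0.1102 L.
[OH^-] = 0.004835/0.1102 = 0.04389 M, so pOH = 1.36 and pH = 14.00 - 1.36 = 12.64.

12.64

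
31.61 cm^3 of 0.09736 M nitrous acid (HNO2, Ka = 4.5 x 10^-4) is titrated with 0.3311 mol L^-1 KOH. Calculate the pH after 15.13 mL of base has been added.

n(acid) = 0.09736 x 0.03161 = 0.003078 mol; n(KOH) added = 0.3311 x 0.01513 = 0.005010 mol.
Base is in excess by 0.005010 - 0.003078 = 0.001932 mol in a total volume of 0.04674 L.
[OH^-] = 0.001932/0.04674 = 0.04133 M, so pOH = 1.38 and pH = 14.00 - 1.38 = 12.62.

12.62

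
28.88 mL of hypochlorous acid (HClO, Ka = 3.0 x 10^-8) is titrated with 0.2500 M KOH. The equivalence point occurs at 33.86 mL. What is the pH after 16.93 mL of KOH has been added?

16.93 mL is exactly half the equivalence volume (33.86/2), i.e. the half-equivalence point.
There, n(HA) = n(A^-), so pH = pKa = -log(3.0 x 10^-8) = 7.52.

7.52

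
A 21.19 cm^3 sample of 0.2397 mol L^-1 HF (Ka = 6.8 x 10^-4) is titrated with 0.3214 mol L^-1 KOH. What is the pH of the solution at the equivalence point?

n(HF) = 0.2397 x 0.02119 = 0.005079 mol; V(KOH) at equivalence = 0.005079/0.3214 = 0.01580 L.
At equivalence all the acid is converted to F-; total volume = 0.02119 + 0.01580 = 0.03699 L, so [F-] = 0.005079/0.03699 = 0.1373 M.
Kb = Kw/Ka = 1.0e-14 / 6.8 x 10^-4 = 1.47e-11.
[OH^-] = sqrt(Kb x [F-]) = sqrt(1.47e-11 x 0.1373) = 1.42e-6 M.
pOH = 5.85, so pH = 14.00 - 5.85 = 8.15.

8.15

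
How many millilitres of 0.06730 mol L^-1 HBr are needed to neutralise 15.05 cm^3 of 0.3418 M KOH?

n(KOH) = 0.3418 mol/L x 0.01505 L = 0.005144 mol.
At equivalence n(HBr) = n(KOH) = 0.005144 mol.
V(HBr) = 0.005144 / 0.06730 = 0.07644 L = 76.4 mL.

76.4 mL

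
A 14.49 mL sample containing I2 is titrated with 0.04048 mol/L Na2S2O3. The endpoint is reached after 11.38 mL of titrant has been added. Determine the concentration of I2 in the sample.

n(Na2S2O3) = 0.04048 x 0.01138 = 0.0004607 mol.
From the balanced equation, 2 mol Na2S2O3 reacts with 1 mol I2, so n(I2) = 0.0004607 x 1/2 = 0.0002303 mol.
[I2] = 0.0002303 / 0.01449 L = 0.0159 M.

0.0159 M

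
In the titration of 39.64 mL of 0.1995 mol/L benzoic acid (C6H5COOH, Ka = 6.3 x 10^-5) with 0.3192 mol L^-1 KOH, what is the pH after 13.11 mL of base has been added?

4.25

Initial n(C6H5COOH) = 0.1995 x 0.03964 = 0.007908 mol.
n(KOH) added = 0.3192 x 0.01311 = 0.004185 mol, converting that many moles of C6H5COOH to C6H5COO-.
Remaining n(C6H5COOH) = 0.003723 mol; n(C6H5COO-) = 0.004185 mol.
By Henderson-Hasselbalch, pH = pKa + log([A^-]/[HA]) = 4.20 + log(0.004185/0.003723) = 4.20 + (+0.05) = 4.25.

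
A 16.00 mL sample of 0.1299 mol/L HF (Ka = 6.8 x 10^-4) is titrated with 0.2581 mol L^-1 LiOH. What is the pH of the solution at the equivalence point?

n(HF) = 0.1299 x 0.01600 = 0.002078 mol; V(LiOH) at equivalence = 0.002078/0.2581 = 0.008053 L.
At equivalence all the acid is converted to F-; total volume = 0.01600 + 0.008053 = 0.02405 L, so [F-] = 0.002078/0.02405 = 0.08641 M.
Kb = Kw/Ka = 1.0e-14 / 6.8 x 10^-4 = 1.47e-11.
[OH^-] = sqrt(Kb x [F-]) = sqrt(1.47e-11 x 0.08641) = 1.13e-6 M.
pOH = 5.95, so pH = 14.00 - 5.95 = 8.05.

8.05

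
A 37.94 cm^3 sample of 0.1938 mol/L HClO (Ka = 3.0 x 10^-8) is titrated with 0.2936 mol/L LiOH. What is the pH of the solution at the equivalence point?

n(HClO) = 0.1938 x 0.03794 = 0.007353 mol; V(LiOH) at equivalence = 0.007353/0.2936 = 0.02504 L.
At equivalence all the acid is converted to ClO-; total volume = 0.03794 + 0.02504 = 0.06298 L, so [ClO-] = 0.007353/0.06298 = 0.1167 M.
Kb = Kw/Ka = 1.0e-14 / 3.0 x 10^-8 = 3.33e-7.
[OH^-] = sqrt(Kb x [ClO-]) = sqrt(3.33e-7 x 0.1167) = 0.000197 M.
pOH = 3.70, so pH = 14.00 - 3.70 = 10.30.

10.30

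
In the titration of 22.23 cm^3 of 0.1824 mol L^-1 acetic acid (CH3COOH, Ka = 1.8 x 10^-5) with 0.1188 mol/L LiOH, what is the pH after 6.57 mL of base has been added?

4.12

Initial n(CH3COOH) = 0.1824 x 0.02223 = 0.004055 mol.
n(LiOH) added = 0.1188 x 0.006570 = 0.0007805 mol, converting that many moles of CH3COOH to CH3COO-.
Remaining n(CH3COOH) = 0.003274 mol; n(CH3COO-) = 0.0007805 mol.
By Henderson-Hasselbalch, pH = pKa + log([A^-]/[HA]) = 4.74 + log(0.0007805/0.003274) = 4.74 + (-0.62) = 4.12.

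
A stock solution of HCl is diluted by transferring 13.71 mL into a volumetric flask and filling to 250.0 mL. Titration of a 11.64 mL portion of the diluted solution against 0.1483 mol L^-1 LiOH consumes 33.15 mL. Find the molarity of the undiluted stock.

7.70 M

n(LiOH) = 0.1483 x 0.03315 = 0.004916 mol.
n(HCl) in the aliquot = 0.004916 mol.
[diluted HCl] = 0.004916 / 0.01164 = 0.4223 M.
Dilution factor = 250.0/13.71 = 18.23, so [stock] = 0.4223 x 18.23 = 7.70 M.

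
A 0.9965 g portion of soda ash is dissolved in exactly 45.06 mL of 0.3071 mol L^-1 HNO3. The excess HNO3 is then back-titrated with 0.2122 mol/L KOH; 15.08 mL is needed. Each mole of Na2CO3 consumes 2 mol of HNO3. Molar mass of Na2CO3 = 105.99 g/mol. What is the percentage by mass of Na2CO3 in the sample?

Total n(HNO3) added = 0.3071 x 0.04506 = 0.01384 mol.
n(KOH) used = 0.2122 x 0.01508 = 0.003200 mol, which equals the excess n(HNO3).
So n(HNO3) consumed by the sample = 0.01384 - 0.003200 = 0.01064 mol.
n(Na2CO3) = 0.01064 / 2 = 0.005319 mol.
mass Na2CO3 = 0.005319 x 105.99 = 0.5638 g, so %Na2CO3 = 0.5638/0.9965 x 100 = 56.6%.

56.6%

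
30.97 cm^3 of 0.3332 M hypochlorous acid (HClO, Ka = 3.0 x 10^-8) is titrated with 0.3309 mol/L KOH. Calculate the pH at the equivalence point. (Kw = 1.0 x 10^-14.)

n(HClO) = 0.3332 x 0.03097 = 0.01032 mol; V(KOH) at equivalence = 0.01032/0.3309 = 0.03119 L.
At equivalence all the acid is converted to ClO-; total volume = 0.03097 + 0.03119 = 0.06216 L, so [ClO-] = 0.01032/0.06216 = 0.1660 M.
Kb = Kw/Ka = 1.0e-14 / 3.0 x 10^-8 = 3.33e-7.
[OH^-] = sqrt(Kb x [ClO-]) = sqrt(3.33e-7 x 0.1660) = 0.000235 M.
pOH = 3.63, so pH = 14.00 - 3.63 = 10.37.

10.37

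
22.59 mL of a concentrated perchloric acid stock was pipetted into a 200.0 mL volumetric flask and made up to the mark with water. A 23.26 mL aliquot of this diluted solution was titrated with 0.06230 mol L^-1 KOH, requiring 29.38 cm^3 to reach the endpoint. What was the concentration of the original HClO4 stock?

0.697 M

n(KOH) = 0.06230 x 0.02938 = 0.001830 mol.
n(HClO4) in the aliquot = 0.001830 mol.
[diluted HClO4] = 0.001830 / 0.02326 = 0.07869 M.
Dilution factor = 200.0/22.59 = 8.853, so [stock] = 0.07869 x 8.853 = 0.697 M.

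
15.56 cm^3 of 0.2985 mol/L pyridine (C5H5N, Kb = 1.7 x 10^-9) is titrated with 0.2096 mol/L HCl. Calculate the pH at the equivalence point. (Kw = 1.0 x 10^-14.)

3.07

n(C5H5N) = 0.2985 x 0.01556 = 0.004645 mol; V(HCl) at equivalence = 0.004645/0.2096 = 0.02216 L.
At equivalence the base is fully converted to C5H5NH+; total volume = 0.03772 L, so [C5H5NH+] = 0.004645/0.03772 = 0.1231 M.
Ka(C5H5NH+) = Kw/Kb = 1.0e-14 / 1.7 x 10^-9 = 5.88e-6.
[H^+] = sqrt(Ka x [C5H5NH+]) = sqrt(5.88e-6 x 0.1231) = 0.000851 M.
pH = -log(0.000851) = 3.07.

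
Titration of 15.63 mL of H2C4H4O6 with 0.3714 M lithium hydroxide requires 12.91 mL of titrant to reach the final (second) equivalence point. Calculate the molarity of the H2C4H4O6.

n(LiOH) = 0.3714 x 0.01291 = 0.004795 mol.
At the final (second) equivalence point, 2 mol OH^- react per mol H2C4H4O6, so n(H2C4H4O6) = 0.004795 / 2 = 0.002397 mol.
[H2C4H4O6] = 0.002397 / 0.01563 L = 0.153 M.

0.153 M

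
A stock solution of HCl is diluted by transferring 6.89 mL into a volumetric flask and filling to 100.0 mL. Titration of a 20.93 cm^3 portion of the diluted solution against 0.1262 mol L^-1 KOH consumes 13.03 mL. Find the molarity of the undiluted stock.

1.14 M

n(KOH) = 0.1262 x 0.01303 = 0.001644 mol.
n(HCl) in the aliquot = 0.001644 mol.
[diluted HCl] = 0.001644 / 0.02093 = 0.07857 M.
Dilution factor = 100.0/6.890 = 14.51, so [stock] = 0.07857 x 14.51 = 1.14 M.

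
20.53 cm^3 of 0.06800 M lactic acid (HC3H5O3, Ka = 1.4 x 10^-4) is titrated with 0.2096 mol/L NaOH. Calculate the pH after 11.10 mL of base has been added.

n(acid) = 0.06800 x 0.02053 = 0.001396 mol; n(NaOH) added = 0.2096 x 0.01110 = 0.002327 mol.
Base is in excess by 0.002327 - 0.001396 = 0.0009305 mol in a total volume of 0.03163 L.
[OH^-] = 0.0009305/0.03163 = 0.02942 M, so pOH = 1.53 and pH = 14.00 - 1.53 = 12.47.

12.47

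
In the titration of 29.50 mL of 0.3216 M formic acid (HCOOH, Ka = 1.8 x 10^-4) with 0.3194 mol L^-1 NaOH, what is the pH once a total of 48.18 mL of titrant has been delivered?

12.88

n(acid) = 0.3216 x 0.02950 = 0.009487 mol; n(NaOH) added = 0.3194 x 0.04818 = 0.01539 mol.
Base is in excess by 0.01539 - 0.009487 = 0.005901 mol in a total volume of 0.07768 L.
[OH^-] = 0.005901/0.07768 = 0.07597 M, so pOH = 1.12 and pH = 14.00 - 1.12 = 12.88.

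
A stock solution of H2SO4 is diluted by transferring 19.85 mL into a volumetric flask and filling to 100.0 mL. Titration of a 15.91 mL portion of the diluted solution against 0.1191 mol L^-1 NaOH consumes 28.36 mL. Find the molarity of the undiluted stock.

0.535 M

n(NaOH) = 0.1191 x 0.02836 = 0.003378 mol.
n(H2SO4) in the aliquot = 0.003378 x 1/2 = 0.001689 mol.
[diluted H2SO4] = 0.001689 / 0.01591 = 0.1061 M.
Dilution factor = 100.0/19.85 = 5.038, so [stock] = 0.1061 x 5.038 = 0.535 M.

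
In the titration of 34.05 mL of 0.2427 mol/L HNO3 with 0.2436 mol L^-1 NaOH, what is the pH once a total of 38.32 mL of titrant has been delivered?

n(acid) = 0.2427 x 0.03405 = 0.008264 mol; n(NaOH) added = 0.2436 x 0.03832 = 0.009335 mol.
Base is in excess by 0.009335 - 0.008264 = 0.001071 mol in a total volume of 0.07237 L.
[OH^-] = 0.001071/0.07237 = 0.01480 M, so pOH = 1.83 and pH = 14.00 - 1.83 = 12.17.

12.17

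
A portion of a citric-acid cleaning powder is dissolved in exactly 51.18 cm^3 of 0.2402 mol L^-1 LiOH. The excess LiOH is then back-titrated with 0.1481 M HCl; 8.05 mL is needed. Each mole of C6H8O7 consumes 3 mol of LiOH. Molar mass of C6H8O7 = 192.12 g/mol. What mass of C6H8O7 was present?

0.711 g

Total n(LiOH) added = 0.2402 x 0.05118 = 0.01229 mol.
n(HCl) used = 0.1481 x 0.008050 = 0.001192 mol, which equals the excess n(LiOH).
So n(LiOH) consumed by the sample = 0.01229 - 0.001192 = 0.01110 mol.
n(C6H8O7) = 0.01110 / 3 = 0.003700 mol.
mass = 0.003700 mol x 192.12 g/mol = 0.711 g.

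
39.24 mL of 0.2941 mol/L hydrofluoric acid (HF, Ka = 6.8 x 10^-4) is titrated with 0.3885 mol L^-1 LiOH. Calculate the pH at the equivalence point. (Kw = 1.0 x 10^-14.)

8.20

n(HF) = 0.2941 x 0.03924 = 0.01154 mol; V(LiOH) at equivalence = 0.01154/0.3885 = 0.02971 L.
At equivalence all the acid is converted to F-; total volume = 0.03924 + 0.02971 = 0.06895 L, so [F-] = 0.01154/0.06895 = 0.1674 M.
Kb = Kw/Ka = 1.0e-14 / 6.8 x 10^-4 = 1.47e-11.
[OH^-] = sqrt(Kb x [F-]) = sqrt(1.47e-11 x 0.1674) = 1.57e-6 M.
pOH = 5.80, so pH = 14.00 - 5.80 = 8.20.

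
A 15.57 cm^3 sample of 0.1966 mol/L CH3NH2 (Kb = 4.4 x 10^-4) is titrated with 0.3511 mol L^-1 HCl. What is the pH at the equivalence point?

5.77

n(CH3NH2) = 0.1966 x 0.01557 = 0.003061 mol; V(HCl) at equivalence = 0.003061/0.3511 = 0.008718 L.
At equivalence the base is fully converted to CH3NH3+; total volume = 0.02429 L, so [CH3NH3+] = 0.003061/0.02429 = 0.1260 M.
Ka(CH3NH3+) = Kw/Kb = 1.0e-14 / 4.4 x 10^-4 = 2.27e-11.
[H^+] = sqrt(Ka x [CH3NH3+]) = sqrt(2.27e-11 x 0.1260) = 1.69e-6 M.
pH = -log(1.69e-6) = 5.77.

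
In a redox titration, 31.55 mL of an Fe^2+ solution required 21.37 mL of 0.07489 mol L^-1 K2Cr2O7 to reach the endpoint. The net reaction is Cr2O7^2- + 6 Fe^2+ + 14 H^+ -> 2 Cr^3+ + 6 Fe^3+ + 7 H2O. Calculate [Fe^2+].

n(K2Cr2O7) = 0.07489 x 0.02137 = 0.001600 mol.
From the balanced equation, 1 mol K2Cr2O7 reacts with 6 mol Fe^2+, so n(Fe^2+) = 0.001600 x 6/1 = 0.009602 mol.
[Fe^2+] = 0.009602 / 0.03155 L = 0.304 M.

0.304 M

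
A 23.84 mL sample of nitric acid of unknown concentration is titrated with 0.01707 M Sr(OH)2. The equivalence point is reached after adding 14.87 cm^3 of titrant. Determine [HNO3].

0.0213 M

n(Sr(OH)2) delivered = 0.01707 x 0.01487 = 0.0002538 mol.
The reaction is 2 HNO3 + 1 Sr(OH)2, so n(HNO3) = 0.0002538 x 2/1 = 0.0005077 mol.
[HNO3] = 0.0005077 mol / 0.02384 L = 0.0213 M.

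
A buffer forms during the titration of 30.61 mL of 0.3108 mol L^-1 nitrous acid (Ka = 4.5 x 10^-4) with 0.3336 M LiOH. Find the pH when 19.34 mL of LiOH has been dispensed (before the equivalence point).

3.67

Initial n(HNO2) = 0.3108 x 0.03061 = 0.009514 mol.
n(LiOH) added = 0.3336 x 0.01934 = 0.006452 mol, converting that many moles of HNO2 to NO2-.
Remaining n(HNO2) = 0.003062 mol; n(NO2-) = 0.006452 mol.
By Henderson-Hasselbalch, pH = pKa + log([A^-]/[HA]) = 3.35 + log(0.006452/0.003062) = 3.35 + (+0.32) = 3.67.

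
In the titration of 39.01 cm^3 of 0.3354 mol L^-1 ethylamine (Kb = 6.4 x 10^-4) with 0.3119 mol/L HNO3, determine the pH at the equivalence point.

5.80

n(C2H5NH2) = 0.3354 x 0.03901 = 0.01308 mol; V(HNO3) at equivalence = 0.01308/0.3119 = 0.04195 L.
At equivalence the base is fully converted to C2H5NH3+; total volume = 0.08096 L, so [C2H5NH3+] = 0.01308/0.08096 = 0.1616 M.
Ka(C2H5NH3+) = Kw/Kb = 1.0e-14 / 6.4 x 10^-4 = 1.56e-11.
[H^+] = sqrt(Ka x [C2H5NH3+]) = sqrt(1.56e-11 x 0.1616) = 1.59e-6 M.
pH = -log(1.59e-6) = 5.80.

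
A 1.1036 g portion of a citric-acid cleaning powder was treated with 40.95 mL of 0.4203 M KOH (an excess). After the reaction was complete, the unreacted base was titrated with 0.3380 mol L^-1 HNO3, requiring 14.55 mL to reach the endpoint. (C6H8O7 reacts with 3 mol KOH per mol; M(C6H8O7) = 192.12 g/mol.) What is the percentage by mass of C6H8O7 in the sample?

Total n(KOH) added = 0.4203 x 0.04095 = 0.01721 mol.
n(HNO3) used = 0.3380 x 0.01455 = 0.004918 mol, which equals the excess n(KOH).
So n(KOH) consumed by the sample = 0.01721 - 0.004918 = 0.01229 mol.
n(C6H8O7) = 0.01229 / 3 = 0.004098 mol.
mass C6H8O7 = 0.004098 x 192.12 = 0.7873 g, so %C6H8O7 = 0.7873/1.1036 x 100 = 71.3%.

71.3%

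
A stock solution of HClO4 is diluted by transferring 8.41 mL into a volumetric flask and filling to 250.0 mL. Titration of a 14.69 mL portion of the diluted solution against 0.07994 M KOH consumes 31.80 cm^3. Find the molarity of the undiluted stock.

n(KOH) = 0.07994 x 0.03180 = 0.002542 mol.
n(HClO4) in the aliquot = 0.002542 mol.
[diluted HClO4] = 0.002542 / 0.01469 = 0.1730 M.
Dilution factor = 250.0/8.410 = 29.73, so [stock] = 0.1730 x 29.73 = 5.14 M.

5.14 M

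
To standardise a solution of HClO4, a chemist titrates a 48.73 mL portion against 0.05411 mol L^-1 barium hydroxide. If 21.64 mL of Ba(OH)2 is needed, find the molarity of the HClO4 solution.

n(Ba(OH)2) delivered = 0.05411 x 0.02164 = 0.001171 mol.
The reaction is 2 HClO4 + 1 Ba(OH)2, so n(HClO4) = 0.001171 x 2/1 = 0.002342 mol.
[HClO4] = 0.002342 mol / 0.04873 L = 0.0481 M.

0.0481 M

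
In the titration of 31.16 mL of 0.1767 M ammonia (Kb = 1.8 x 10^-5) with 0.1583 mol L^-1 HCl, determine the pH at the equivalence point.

5.17

n(NH3) = 0.1767 x 0.03116 = 0.005506 mol; V(HCl) at equivalence = 0.005506/0.1583 = 0.03478 L.
At equivalence the base is fully converted to NH4+; total volume = 0.06594 L, so [NH4+] = 0.005506/0.06594 = 0.08350 M.
Ka(NH4+) = Kw/Kb = 1.0e-14 / 1.8 x 10^-5 = 5.56e-10.
[H^+] = sqrt(Ka x [NH4+]) = sqrt(5.56e-10 x 0.08350) = 6.81e-6 M.
pH = -log(6.81e-6) = 5.17.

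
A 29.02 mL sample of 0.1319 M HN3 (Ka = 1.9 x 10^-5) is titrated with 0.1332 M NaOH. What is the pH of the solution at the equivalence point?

n(HN3) = 0.1319 x 0.02902 = 0.003828 mol; V(NaOH) at equivalence = 0.003828/0.1332 = 0.02874 L.
At equivalence all the acid is converted to N3-; total volume = 0.02902 + 0.02874 = 0.05776 L, so [N3-] = 0.003828/0.05776 = 0.06627 M.
Kb = Kw/Ka = 1.0e-14 / 1.9 x 10^-5 = 5.26e-10.
[OH^-] = sqrt(Kb x [N3-]) = sqrt(5.26e-10 x 0.06627) = 5.91e-6 M.
pOH = 5.23, so pH = 14.00 - 5.23 = 8.77.

8.77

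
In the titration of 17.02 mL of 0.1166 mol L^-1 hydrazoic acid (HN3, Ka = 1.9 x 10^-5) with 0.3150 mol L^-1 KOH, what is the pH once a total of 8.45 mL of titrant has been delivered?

12.42

n(acid) = 0.1166 x 0.01702 = 0.001985 mol; n(KOH) added = 0.3150 x 0.008450 = 0.002662 mol.
Base is in excess by 0.002662 - 0.001985 = 0.0006772 mol in a total volume of 0.02547 L.
[OH^-] = 0.0006772/0.02547 = 0.02659 M, so pOH = 1.58 and pH = 14.00 - 1.58 = 12.42.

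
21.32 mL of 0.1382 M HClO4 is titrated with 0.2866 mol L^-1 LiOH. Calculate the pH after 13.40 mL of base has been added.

12.41

n(acid) = 0.1382 x 0.02132 = 0.002946 mol; n(LiOH) added = 0.2866 x 0.01340 = 0.003840 mol.
Base is in excess by 0.003840 - 0.002946 = 0.0008940 mol in a total volume of 0.03472 L.
[OH^-] = 0.0008940/0.03472 = 0.02575 M, so pOH = 1.59 and pH = 14.00 - 1.59 = 12.41.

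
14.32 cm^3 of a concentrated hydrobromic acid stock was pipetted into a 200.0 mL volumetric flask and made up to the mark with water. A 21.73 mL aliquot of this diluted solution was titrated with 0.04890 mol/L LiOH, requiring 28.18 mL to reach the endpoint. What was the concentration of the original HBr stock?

0.886 M

n(LiOH) = 0.04890 x 0.02818 = 0.001378 mol.
n(HBr) in the aliquot = 0.001378 mol.
[diluted HBr] = 0.001378 / 0.02173 = 0.06341 M.
Dilution factor = 200.0/14.32 = 13.97, so [stock] = 0.06341 x 13.97 = 0.886 M.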